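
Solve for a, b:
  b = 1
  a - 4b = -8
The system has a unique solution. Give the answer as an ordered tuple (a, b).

Form the augmented matrix and row-reduce:
  [ 0   1  |   1 ]
  [ 1  -4  |  -8 ]
R1 <-> R2
  [ 1  -4  |  -8 ]
  [ 0   1  |   1 ]
R1 := R1 + 4·R2
  [ 1  0  |  -4 ]
  [ 0  1  |   1 ]
Reading off the last column: a = -4, b = 1.

(-4, 1)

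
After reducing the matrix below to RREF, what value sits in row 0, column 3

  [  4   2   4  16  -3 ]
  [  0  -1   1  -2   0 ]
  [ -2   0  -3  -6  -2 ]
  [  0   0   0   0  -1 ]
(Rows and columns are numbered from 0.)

r1 -> 1/4·r1
  [  1  1/2   1   4  -3/4 ]
  [  0   -1   1  -2     0 ]
  [ -2    0  -3  -6    -2 ]
  [  0    0   0   0    -1 ]
r3 -> r3 + 2·r1
  [ 1  1/2   1   4  -3/4 ]
  [ 0   -1   1  -2     0 ]
  [ 0    1  -1   2  -7/2 ]
  [ 0    0   0   0    -1 ]
r2 -> -1·r2
  [ 1  1/2   1  4  -3/4 ]
  [ 0    1  -1  2     0 ]
  [ 0    1  -1  2  -7/2 ]
  [ 0    0   0  0    -1 ]
r3 -> r3 − r2
  [ 1  1/2   1  4  -3/4 ]
  [ 0    1  -1  2     0 ]
  [ 0    0   0  0  -7/2 ]
  [ 0    0   0  0    -1 ]
r3 -> -2/7·r3
  [ 1  1/2   1  4  -3/4 ]
  [ 0    1  -1  2     0 ]
  [ 0    0   0  0     1 ]
  [ 0    0   0  0    -1 ]
r4 -> r4 + r3
  [ 1  1/2   1  4  -3/4 ]
  [ 0    1  -1  2     0 ]
  [ 0    0   0  0     1 ]
  [ 0    0   0  0     0 ]
r1 -> r1 + 3/4·r3
  [ 1  1/2   1  4  0 ]
  [ 0    1  -1  2  0 ]
  [ 0    0   0  0  1 ]
  [ 0    0   0  0  0 ]
r1 -> r1 − 1/2·r2
  [ 1  0  3/2  3  0 ]
  [ 0  1   -1  2  0 ]
  [ 0  0    0  0  1 ]
  [ 0  0    0  0  0 ]

3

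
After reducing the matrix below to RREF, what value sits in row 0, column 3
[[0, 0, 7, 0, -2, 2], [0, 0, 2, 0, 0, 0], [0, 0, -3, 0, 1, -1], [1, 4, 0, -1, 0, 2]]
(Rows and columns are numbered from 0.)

R1 ↔ R4
  [ 1  4   0  -1   0   2 ]
  [ 0  0   2   0   0   0 ]
  [ 0  0  -3   0   1  -1 ]
  [ 0  0   7   0  -2   2 ]
R2 := 1/2·R2
  [ 1  4   0  -1   0   2 ]
  [ 0  0   1   0   0   0 ]
  [ 0  0  -3   0   1  -1 ]
  [ 0  0   7   0  -2   2 ]
R3 := R3 + 3·R2
  [ 1  4  0  -1   0   2 ]
  [ 0  0  1   0   0   0 ]
  [ 0  0  0   0   1  -1 ]
  [ 0  0  7   0  -2   2 ]
R4 := R4 − 7·R2
  [ 1  4  0  -1   0   2 ]
  [ 0  0  1   0   0   0 ]
  [ 0  0  0   0   1  -1 ]
  [ 0  0  0   0  -2   2 ]
R4 := R4 + 2·R3
  [ 1  4  0  -1  0   2 ]
  [ 0  0  1   0  0   0 ]
  [ 0  0  0   0  1  -1 ]
  [ 0  0  0   0  0   0 ]

-1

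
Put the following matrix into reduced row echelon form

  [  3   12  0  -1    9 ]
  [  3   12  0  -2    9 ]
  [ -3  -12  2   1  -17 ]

R1 → 1/3·R1
R2 → R2 − 3·R1
R3 → R3 + 3·R1
R2 ↔ R3
R2 → 1/2·R2
R3 → -1·R3
R1 → R1 + 1/3·R3

[[1, 4, 0, 0, 3], [0, 0, 1, 0, -4], [0, 0, 0, 1, 0]]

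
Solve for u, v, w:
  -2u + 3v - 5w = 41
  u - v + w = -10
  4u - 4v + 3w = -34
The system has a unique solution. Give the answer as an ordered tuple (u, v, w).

Form the augmented matrix and row-reduce:
  [ -2   3  -5  |   41 ]
  [  1  -1   1  |  -10 ]
  [  4  -4   3  |  -34 ]
ρ1 ← -1/2·ρ1
  [ 1  -3/2  5/2  |  -41/2 ]
  [ 1    -1    1  |    -10 ]
  [ 4    -4    3  |    -34 ]
ρ2 ← ρ2 − ρ1
  [ 1  -3/2   5/2  |  -41/2 ]
  [ 0   1/2  -3/2  |   21/2 ]
  [ 4    -4     3  |    -34 ]
ρ3 ← ρ3 − 4·ρ1
  [ 1  -3/2   5/2  |  -41/2 ]
  [ 0   1/2  -3/2  |   21/2 ]
  [ 0     2    -7  |     48 ]
ρ2 ← 2·ρ2
  [ 1  -3/2  5/2  |  -41/2 ]
  [ 0     1   -3  |     21 ]
  [ 0     2   -7  |     48 ]
ρ3 ← ρ3 − 2·ρ2
  [ 1  -3/2  5/2  |  -41/2 ]
  [ 0     1   -3  |     21 ]
  [ 0     0   -1  |      6 ]
ρ3 ← -1·ρ3
  [ 1  -3/2  5/2  |  -41/2 ]
  [ 0     1   -3  |     21 ]
  [ 0     0    1  |     -6 ]
ρ2 ← ρ2 + 3·ρ3
  [ 1  -3/2  5/2  |  -41/2 ]
  [ 0     1    0  |      3 ]
  [ 0     0    1  |     -6 ]
ρ1 ← ρ1 − 5/2·ρ3
  [ 1  -3/2  0  |  -11/2 ]
  [ 0     1  0  |      3 ]
  [ 0     0  1  |     -6 ]
ρ1 ← ρ1 + 3/2·ρ2
  [ 1  0  0  |  -1 ]
  [ 0  1  0  |   3 ]
  [ 0  0  1  |  -6 ]
Reading off the last column: u = -1, v = 3, w = -6.

(-1, 3, -6)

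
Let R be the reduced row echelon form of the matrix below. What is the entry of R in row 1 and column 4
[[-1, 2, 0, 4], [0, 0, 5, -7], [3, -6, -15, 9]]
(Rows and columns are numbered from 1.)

-4

ρ1 -> -1·ρ1
  [ 1  -2    0  -4 ]
  [ 0   0    5  -7 ]
  [ 3  -6  -15   9 ]
ρ3 -> ρ3 − 3·ρ1
  [ 1  -2    0  -4 ]
  [ 0   0    5  -7 ]
  [ 0   0  -15  21 ]
ρ2 -> 1/5·ρ2
  [ 1  -2    0    -4 ]
  [ 0   0    1  -7/5 ]
  [ 0   0  -15    21 ]
ρ3 -> ρ3 + 15·ρ2
  [ 1  -2  0    -4 ]
  [ 0   0  1  -7/5 ]
  [ 0   0  0     0 ]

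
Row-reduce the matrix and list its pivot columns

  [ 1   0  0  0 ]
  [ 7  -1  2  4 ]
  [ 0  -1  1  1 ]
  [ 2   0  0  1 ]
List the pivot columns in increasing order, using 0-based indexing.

R2 → R2 − 7·R1
  [ 1   0  0  0 ]
  [ 0  -1  2  4 ]
  [ 0  -1  1  1 ]
  [ 2   0  0  1 ]
R4 → R4 − 2·R1
  [ 1   0  0  0 ]
  [ 0  -1  2  4 ]
  [ 0  -1  1  1 ]
  [ 0   0  0  1 ]
R2 → -1·R2
  [ 1   0   0   0 ]
  [ 0   1  -2  -4 ]
  [ 0  -1   1   1 ]
  [ 0   0   0   1 ]
R3 → R3 + R2
  [ 1  0   0   0 ]
  [ 0  1  -2  -4 ]
  [ 0  0  -1  -3 ]
  [ 0  0   0   1 ]
R3 → -1·R3
  [ 1  0   0   0 ]
  [ 0  1  -2  -4 ]
  [ 0  0   1   3 ]
  [ 0  0   0   1 ]
R3 → R3 − 3·R4
  [ 1  0   0   0 ]
  [ 0  1  -2  -4 ]
  [ 0  0   1   0 ]
  [ 0  0   0   1 ]
R2 → R2 + 4·R4
  [ 1  0   0  0 ]
  [ 0  1  -2  0 ]
  [ 0  0   1  0 ]
  [ 0  0   0  1 ]
R2 → R2 + 2·R3
  [ 1  0  0  0 ]
  [ 0  1  0  0 ]
  [ 0  0  1  0 ]
  [ 0  0  0  1 ]
Pivot columns are the columns containing a leading 1.

0, 1, 2, 3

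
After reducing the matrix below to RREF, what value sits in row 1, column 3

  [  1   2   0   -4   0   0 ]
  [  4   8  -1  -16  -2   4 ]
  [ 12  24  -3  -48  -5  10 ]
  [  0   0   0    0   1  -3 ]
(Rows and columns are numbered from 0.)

R2 → R2 − 4·R1
  [  1   2   0   -4   0   0 ]
  [  0   0  -1    0  -2   4 ]
  [ 12  24  -3  -48  -5  10 ]
  [  0   0   0    0   1  -3 ]
R3 → R3 − 12·R1
  [ 1  2   0  -4   0   0 ]
  [ 0  0  -1   0  -2   4 ]
  [ 0  0  -3   0  -5  10 ]
  [ 0  0   0   0   1  -3 ]
R2 → -1·R2
  [ 1  2   0  -4   0   0 ]
  [ 0  0   1   0   2  -4 ]
  [ 0  0  -3   0  -5  10 ]
  [ 0  0   0   0   1  -3 ]
R3 → R3 + 3·R2
  [ 1  2  0  -4  0   0 ]
  [ 0  0  1   0  2  -4 ]
  [ 0  0  0   0  1  -2 ]
  [ 0  0  0   0  1  -3 ]
R4 → R4 − R3
  [ 1  2  0  -4  0   0 ]
  [ 0  0  1   0  2  -4 ]
  [ 0  0  0   0  1  -2 ]
  [ 0  0  0   0  0  -1 ]
R4 → -1·R4
  [ 1  2  0  -4  0   0 ]
  [ 0  0  1   0  2  -4 ]
  [ 0  0  0   0  1  -2 ]
  [ 0  0  0   0  0   1 ]
R3 → R3 + 2·R4
  [ 1  2  0  -4  0   0 ]
  [ 0  0  1   0  2  -4 ]
  [ 0  0  0   0  1   0 ]
  [ 0  0  0   0  0   1 ]
R2 → R2 + 4·R4
  [ 1  2  0  -4  0  0 ]
  [ 0  0  1   0  2  0 ]
  [ 0  0  0   0  1  0 ]
  [ 0  0  0   0  0  1 ]
R2 → R2 − 2·R3
  [ 1  2  0  -4  0  0 ]
  [ 0  0  1   0  0  0 ]
  [ 0  0  0   0  1  0 ]
  [ 0  0  0   0  0  1 ]

0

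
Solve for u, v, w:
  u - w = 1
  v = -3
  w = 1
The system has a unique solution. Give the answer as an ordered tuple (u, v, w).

Form the augmented matrix and row-reduce:
  [ 1  0  -1  |   1 ]
  [ 0  1   0  |  -3 ]
  [ 0  0   1  |   1 ]
R1 -> R1 + R3
  [ 1  0  0  |   2 ]
  [ 0  1  0  |  -3 ]
  [ 0  0  1  |   1 ]
Reading off the last column: u = 2, v = -3, w = 1.

(2, -3, 1)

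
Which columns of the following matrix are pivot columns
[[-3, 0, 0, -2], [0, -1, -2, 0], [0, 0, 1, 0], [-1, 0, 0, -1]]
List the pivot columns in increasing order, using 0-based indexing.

0, 1, 2, 3

Multiply R1 by -1/3.
  [  1   0   0  2/3 ]
  [  0  -1  -2    0 ]
  [  0   0   1    0 ]
  [ -1   0   0   -1 ]
Add R1 to R4.
  [ 1   0   0   2/3 ]
  [ 0  -1  -2     0 ]
  [ 0   0   1     0 ]
  [ 0   0   0  -1/3 ]
Multiply R2 by -1.
  [ 1  0  0   2/3 ]
  [ 0  1  2     0 ]
  [ 0  0  1     0 ]
  [ 0  0  0  -1/3 ]
Multiply R4 by -3.
  [ 1  0  0  2/3 ]
  [ 0  1  2    0 ]
  [ 0  0  1    0 ]
  [ 0  0  0    1 ]
Subtract 2/3 times R4 from R1.
  [ 1  0  0  0 ]
  [ 0  1  2  0 ]
  [ 0  0  1  0 ]
  [ 0  0  0  1 ]
Subtract 2 times R3 from R2.
  [ 1  0  0  0 ]
  [ 0  1  0  0 ]
  [ 0  0  1  0 ]
  [ 0  0  0  1 ]
Pivot columns are the columns containing a leading 1.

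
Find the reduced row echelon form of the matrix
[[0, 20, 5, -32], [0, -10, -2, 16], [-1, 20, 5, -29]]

ρ1 ↔ ρ3
  [ -1   20   5  -29 ]
  [  0  -10  -2   16 ]
  [  0   20   5  -32 ]
ρ1 := -1·ρ1
  [ 1  -20  -5   29 ]
  [ 0  -10  -2   16 ]
  [ 0   20   5  -32 ]
ρ2 := -1/10·ρ2
  [ 1  -20   -5    29 ]
  [ 0    1  1/5  -8/5 ]
  [ 0   20    5   -32 ]
ρ3 := ρ3 − 20·ρ2
  [ 1  -20   -5    29 ]
  [ 0    1  1/5  -8/5 ]
  [ 0    0    1     0 ]
ρ2 := ρ2 − 1/5·ρ3
  [ 1  -20  -5    29 ]
  [ 0    1   0  -8/5 ]
  [ 0    0   1     0 ]
ρ1 := ρ1 + 5·ρ3
  [ 1  -20  0    29 ]
  [ 0    1  0  -8/5 ]
  [ 0    0  1     0 ]
ρ1 := ρ1 + 20·ρ2
  [ 1  0  0    -3 ]
  [ 0  1  0  -8/5 ]
  [ 0  0  1     0 ]

[[1, 0, 0, -3], [0, 1, 0, -8/5], [0, 0, 1, 0]]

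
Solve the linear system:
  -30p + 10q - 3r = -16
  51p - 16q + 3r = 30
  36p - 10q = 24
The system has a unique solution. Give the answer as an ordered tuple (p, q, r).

(2/3, 0, -4/3)

Form the augmented matrix and row-reduce:
  [ -30   10  -3  |  -16 ]
  [  51  -16   3  |   30 ]
  [  36  -10   0  |   24 ]
r1 -> -1/30·r1
r2 -> r2 − 51·r1
r3 -> r3 − 36·r1
r3 -> r3 − 2·r2
r3 -> 5/3·r3
r2 -> r2 + 21/10·r3
r1 -> r1 − 1/10·r3
r1 -> r1 + 1/3·r2
Reading off the last column: p = 2/3, q = 0, r = -4/3.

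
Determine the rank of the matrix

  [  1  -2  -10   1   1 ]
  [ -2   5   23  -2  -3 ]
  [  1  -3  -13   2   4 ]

rank = 3

r2 → r2 + 2·r1
  [ 1  -2  -10  1   1 ]
  [ 0   1    3  0  -1 ]
  [ 1  -3  -13  2   4 ]
r3 → r3 − r1
  [ 1  -2  -10  1   1 ]
  [ 0   1    3  0  -1 ]
  [ 0  -1   -3  1   3 ]
r3 → r3 + r2
  [ 1  -2  -10  1   1 ]
  [ 0   1    3  0  -1 ]
  [ 0   0    0  1   2 ]
r1 → r1 − r3
  [ 1  -2  -10  0  -1 ]
  [ 0   1    3  0  -1 ]
  [ 0   0    0  1   2 ]
r1 → r1 + 2·r2
  [ 1  0  -4  0  -3 ]
  [ 0  1   3  0  -1 ]
  [ 0  0   0  1   2 ]
The reduced form has 3 nonzero rows.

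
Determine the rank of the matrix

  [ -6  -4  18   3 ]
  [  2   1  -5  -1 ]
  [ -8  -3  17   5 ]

rank = 3

Multiply R1 by -1/6.
  [  1  2/3  -3  -1/2 ]
  [  2    1  -5    -1 ]
  [ -8   -3  17     5 ]
Subtract 2 times R1 from R2.
  [  1   2/3  -3  -1/2 ]
  [  0  -1/3   1     0 ]
  [ -8    -3  17     5 ]
Add 8 times R1 to R3.
  [ 1   2/3  -3  -1/2 ]
  [ 0  -1/3   1     0 ]
  [ 0   7/3  -7     1 ]
Multiply R2 by -3.
  [ 1  2/3  -3  -1/2 ]
  [ 0    1  -3     0 ]
  [ 0  7/3  -7     1 ]
Subtract 7/3 times R2 from R3.
  [ 1  2/3  -3  -1/2 ]
  [ 0    1  -3     0 ]
  [ 0    0   0     1 ]
Add 1/2 times R3 to R1.
  [ 1  2/3  -3  0 ]
  [ 0    1  -3  0 ]
  [ 0    0   0  1 ]
Subtract 2/3 times R2 from R1.
  [ 1  0  -1  0 ]
  [ 0  1  -3  0 ]
  [ 0  0   0  1 ]
The reduced form has 3 nonzero rows.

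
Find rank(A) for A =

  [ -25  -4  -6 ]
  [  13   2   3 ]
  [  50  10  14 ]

rank = 3

Multiply r1 by -1/25.
  [  1  4/25  6/25 ]
  [ 13     2     3 ]
  [ 50    10    14 ]
Subtract 13 times r1 from r2.
  [  1   4/25   6/25 ]
  [  0  -2/25  -3/25 ]
  [ 50     10     14 ]
Subtract 50 times r1 from r3.
  [ 1   4/25   6/25 ]
  [ 0  -2/25  -3/25 ]
  [ 0      2      2 ]
Multiply r2 by -25/2.
  [ 1  4/25  6/25 ]
  [ 0     1   3/2 ]
  [ 0     2     2 ]
Subtract 2 times r2 from r3.
  [ 1  4/25  6/25 ]
  [ 0     1   3/2 ]
  [ 0     0    -1 ]
Multiply r3 by -1.
  [ 1  4/25  6/25 ]
  [ 0     1   3/2 ]
  [ 0     0     1 ]
Subtract 3/2 times r3 from r2.
  [ 1  4/25  6/25 ]
  [ 0     1     0 ]
  [ 0     0     1 ]
Subtract 6/25 times r3 from r1.
  [ 1  4/25  0 ]
  [ 0     1  0 ]
  [ 0     0  1 ]
Subtract 4/25 times r2 from r1.
  [ 1  0  0 ]
  [ 0  1  0 ]
  [ 0  0  1 ]
The reduced form has 3 nonzero rows.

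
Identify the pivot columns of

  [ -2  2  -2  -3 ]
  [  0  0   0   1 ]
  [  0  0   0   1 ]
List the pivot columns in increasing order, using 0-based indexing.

0, 3

R1 -> -1/2·R1
  [ 1  -1  1  3/2 ]
  [ 0   0  0    1 ]
  [ 0   0  0    1 ]
R3 -> R3 − R2
  [ 1  -1  1  3/2 ]
  [ 0   0  0    1 ]
  [ 0   0  0    0 ]
R1 -> R1 − 3/2·R2
  [ 1  -1  1  0 ]
  [ 0   0  0  1 ]
  [ 0   0  0  0 ]
Pivot columns are the columns containing a leading 1.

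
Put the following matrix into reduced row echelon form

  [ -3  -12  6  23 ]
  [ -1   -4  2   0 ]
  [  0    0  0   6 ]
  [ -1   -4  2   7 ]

[[1, 4, -2, 0], [0, 0, 0, 1], [0, 0, 0, 0], [0, 0, 0, 0]]

Multiply ρ1 by -1/3.
  [  1   4  -2  -23/3 ]
  [ -1  -4   2      0 ]
  [  0   0   0      6 ]
  [ -1  -4   2      7 ]
Add ρ1 to ρ2.
  [  1   4  -2  -23/3 ]
  [  0   0   0  -23/3 ]
  [  0   0   0      6 ]
  [ -1  -4   2      7 ]
Add ρ1 to ρ4.
  [ 1  4  -2  -23/3 ]
  [ 0  0   0  -23/3 ]
  [ 0  0   0      6 ]
  [ 0  0   0   -2/3 ]
Multiply ρ2 by -3/23.
  [ 1  4  -2  -23/3 ]
  [ 0  0   0      1 ]
  [ 0  0   0      6 ]
  [ 0  0   0   -2/3 ]
Subtract 6 times ρ2 from ρ3.
  [ 1  4  -2  -23/3 ]
  [ 0  0   0      1 ]
  [ 0  0   0      0 ]
  [ 0  0   0   -2/3 ]
Add 2/3 times ρ2 to ρ4.
  [ 1  4  -2  -23/3 ]
  [ 0  0   0      1 ]
  [ 0  0   0      0 ]
  [ 0  0   0      0 ]
Add 23/3 times ρ2 to ρ1.
  [ 1  4  -2  0 ]
  [ 0  0   0  1 ]
  [ 0  0   0  0 ]
  [ 0  0   0  0 ]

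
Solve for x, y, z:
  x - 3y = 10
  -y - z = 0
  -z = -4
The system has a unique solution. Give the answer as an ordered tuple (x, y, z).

Form the augmented matrix and row-reduce:
  [ 1  -3   0  |  10 ]
  [ 0  -1  -1  |   0 ]
  [ 0   0  -1  |  -4 ]
r2 -> -1·r2
  [ 1  -3   0  |  10 ]
  [ 0   1   1  |   0 ]
  [ 0   0  -1  |  -4 ]
r3 -> -1·r3
  [ 1  -3  0  |  10 ]
  [ 0   1  1  |   0 ]
  [ 0   0  1  |   4 ]
r2 -> r2 − r3
  [ 1  -3  0  |  10 ]
  [ 0   1  0  |  -4 ]
  [ 0   0  1  |   4 ]
r1 -> r1 + 3·r2
  [ 1  0  0  |  -2 ]
  [ 0  1  0  |  -4 ]
  [ 0  0  1  |   4 ]
Reading off the last column: x = -2, y = -4, z = 4.

(-2, -4, 4)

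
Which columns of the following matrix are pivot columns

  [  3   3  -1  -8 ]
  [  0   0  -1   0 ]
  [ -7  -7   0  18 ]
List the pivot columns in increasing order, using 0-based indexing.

R1 -> 1/3·R1
R3 -> R3 + 7·R1
R2 -> -1·R2
R3 -> R3 + 7/3·R2
R3 -> -3/2·R3
R1 -> R1 + 8/3·R3
R1 -> R1 + 1/3·R2
Pivot columns are the columns containing a leading 1.

0, 2, 3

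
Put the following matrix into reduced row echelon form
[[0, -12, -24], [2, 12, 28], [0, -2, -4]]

[[1, 0, 2], [0, 1, 2], [0, 0, 0]]

Swap R1 and R2.
  [ 2   12   28 ]
  [ 0  -12  -24 ]
  [ 0   -2   -4 ]
Multiply R1 by 1/2.
  [ 1    6   14 ]
  [ 0  -12  -24 ]
  [ 0   -2   -4 ]
Multiply R2 by -1/12.
  [ 1   6  14 ]
  [ 0   1   2 ]
  [ 0  -2  -4 ]
Add 2 times R2 to R3.
  [ 1  6  14 ]
  [ 0  1   2 ]
  [ 0  0   0 ]
Subtract 6 times R2 from R1.
  [ 1  0  2 ]
  [ 0  1  2 ]
  [ 0  0  0 ]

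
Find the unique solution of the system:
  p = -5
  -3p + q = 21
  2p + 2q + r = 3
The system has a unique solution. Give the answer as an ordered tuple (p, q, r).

Form the augmented matrix and row-reduce:
  [  1  0  0  |  -5 ]
  [ -3  1  0  |  21 ]
  [  2  2  1  |   3 ]
R2 := R2 + 3·R1
R3 := R3 − 2·R1
R3 := R3 − 2·R2
Reading off the last column: p = -5, q = 6, r = 1.

(-5, 6, 1)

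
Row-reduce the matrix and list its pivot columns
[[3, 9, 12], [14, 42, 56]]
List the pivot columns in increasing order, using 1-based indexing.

1

Multiply R1 by 1/3.
Subtract 14 times R1 from R2.
Pivot columns are the columns containing a leading 1.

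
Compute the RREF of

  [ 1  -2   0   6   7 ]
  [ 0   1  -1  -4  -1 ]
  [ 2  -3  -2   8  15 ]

R3 -> R3 − 2·R1
  [ 1  -2   0   6   7 ]
  [ 0   1  -1  -4  -1 ]
  [ 0   1  -2  -4   1 ]
R3 -> R3 − R2
  [ 1  -2   0   6   7 ]
  [ 0   1  -1  -4  -1 ]
  [ 0   0  -1   0   2 ]
R3 -> -1·R3
  [ 1  -2   0   6   7 ]
  [ 0   1  -1  -4  -1 ]
  [ 0   0   1   0  -2 ]
R2 -> R2 + R3
  [ 1  -2  0   6   7 ]
  [ 0   1  0  -4  -3 ]
  [ 0   0  1   0  -2 ]
R1 -> R1 + 2·R2
  [ 1  0  0  -2   1 ]
  [ 0  1  0  -4  -3 ]
  [ 0  0  1   0  -2 ]

[[1, 0, 0, -2, 1], [0, 1, 0, -4, -3], [0, 0, 1, 0, -2]]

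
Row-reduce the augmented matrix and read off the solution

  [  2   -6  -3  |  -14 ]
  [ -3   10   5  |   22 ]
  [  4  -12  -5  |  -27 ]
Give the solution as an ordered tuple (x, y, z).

(-4, 1/2, 1)

r1 ← 1/2·r1
  [  1   -3  -3/2  |   -7 ]
  [ -3   10     5  |   22 ]
  [  4  -12    -5  |  -27 ]
r2 ← r2 + 3·r1
  [ 1   -3  -3/2  |   -7 ]
  [ 0    1   1/2  |    1 ]
  [ 4  -12    -5  |  -27 ]
r3 ← r3 − 4·r1
  [ 1  -3  -3/2  |  -7 ]
  [ 0   1   1/2  |   1 ]
  [ 0   0     1  |   1 ]
r2 ← r2 − 1/2·r3
  [ 1  -3  -3/2  |   -7 ]
  [ 0   1     0  |  1/2 ]
  [ 0   0     1  |    1 ]
r1 ← r1 + 3/2·r3
  [ 1  -3  0  |  -11/2 ]
  [ 0   1  0  |    1/2 ]
  [ 0   0  1  |      1 ]
r1 ← r1 + 3·r2
  [ 1  0  0  |   -4 ]
  [ 0  1  0  |  1/2 ]
  [ 0  0  1  |    1 ]
Reading off the last column: x = -4, y = 1/2, z = 1.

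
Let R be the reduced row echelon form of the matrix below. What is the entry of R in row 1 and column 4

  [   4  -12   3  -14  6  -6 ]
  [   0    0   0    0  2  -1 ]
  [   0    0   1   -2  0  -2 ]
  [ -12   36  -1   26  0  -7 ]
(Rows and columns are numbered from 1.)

-2

Multiply R1 by 1/4.
Add 12 times R1 to R4.
Swap R2 and R3.
Subtract 8 times R2 from R4.
Multiply R3 by 1/2.
Subtract 18 times R3 from R4.
Subtract 3/2 times R3 from R1.
Subtract 3/4 times R2 from R1.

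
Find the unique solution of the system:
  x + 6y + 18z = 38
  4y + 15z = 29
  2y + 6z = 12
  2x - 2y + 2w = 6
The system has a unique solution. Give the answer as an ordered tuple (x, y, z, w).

(2, 1, 5/3, 2)

Form the augmented matrix and row-reduce:
  [ 1   6  18  0  |  38 ]
  [ 0   4  15  0  |  29 ]
  [ 0   2   6  0  |  12 ]
  [ 2  -2   0  2  |   6 ]
R4 → R4 − 2·R1
  [ 1    6   18  0  |   38 ]
  [ 0    4   15  0  |   29 ]
  [ 0    2    6  0  |   12 ]
  [ 0  -14  -36  2  |  -70 ]
R2 → 1/4·R2
  [ 1    6    18  0  |    38 ]
  [ 0    1  15/4  0  |  29/4 ]
  [ 0    2     6  0  |    12 ]
  [ 0  -14   -36  2  |   -70 ]
R3 → R3 − 2·R2
  [ 1    6    18  0  |    38 ]
  [ 0    1  15/4  0  |  29/4 ]
  [ 0    0  -3/2  0  |  -5/2 ]
  [ 0  -14   -36  2  |   -70 ]
R4 → R4 + 14·R2
  [ 1  6    18  0  |    38 ]
  [ 0  1  15/4  0  |  29/4 ]
  [ 0  0  -3/2  0  |  -5/2 ]
  [ 0  0  33/2  2  |  63/2 ]
R3 → -2/3·R3
  [ 1  6    18  0  |    38 ]
  [ 0  1  15/4  0  |  29/4 ]
  [ 0  0     1  0  |   5/3 ]
  [ 0  0  33/2  2  |  63/2 ]
R4 → R4 − 33/2·R3
  [ 1  6    18  0  |    38 ]
  [ 0  1  15/4  0  |  29/4 ]
  [ 0  0     1  0  |   5/3 ]
  [ 0  0     0  2  |     4 ]
R4 → 1/2·R4
  [ 1  6    18  0  |    38 ]
  [ 0  1  15/4  0  |  29/4 ]
  [ 0  0     1  0  |   5/3 ]
  [ 0  0     0  1  |     2 ]
R2 → R2 − 15/4·R3
  [ 1  6  18  0  |   38 ]
  [ 0  1   0  0  |    1 ]
  [ 0  0   1  0  |  5/3 ]
  [ 0  0   0  1  |    2 ]
R1 → R1 − 18·R3
  [ 1  6  0  0  |    8 ]
  [ 0  1  0  0  |    1 ]
  [ 0  0  1  0  |  5/3 ]
  [ 0  0  0  1  |    2 ]
R1 → R1 − 6·R2
  [ 1  0  0  0  |    2 ]
  [ 0  1  0  0  |    1 ]
  [ 0  0  1  0  |  5/3 ]
  [ 0  0  0  1  |    2 ]
Reading off the last column: x = 2, y = 1, z = 5/3, w = 2.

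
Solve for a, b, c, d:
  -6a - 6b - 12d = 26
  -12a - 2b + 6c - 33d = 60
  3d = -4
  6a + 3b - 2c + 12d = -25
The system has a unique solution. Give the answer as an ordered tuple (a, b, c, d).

Form the augmented matrix and row-reduce:
  [  -6  -6   0  -12  |   26 ]
  [ -12  -2   6  -33  |   60 ]
  [   0   0   0    3  |   -4 ]
  [   6   3  -2   12  |  -25 ]
ρ1 → -1/6·ρ1
ρ2 → ρ2 + 12·ρ1
ρ4 → ρ4 − 6·ρ1
ρ2 → 1/10·ρ2
ρ4 → ρ4 + 3·ρ2
ρ3 <=> ρ4
ρ3 → -5·ρ3
ρ4 → 1/3·ρ4
ρ3 → ρ3 − 27/2·ρ4
ρ2 → ρ2 + 9/10·ρ4
ρ1 → ρ1 − 2·ρ4
ρ2 → ρ2 − 3/5·ρ3
ρ1 → ρ1 − ρ2
Reading off the last column: a = -2/3, b = -1, c = 1, d = -4/3.

(-2/3, -1, 1, -4/3)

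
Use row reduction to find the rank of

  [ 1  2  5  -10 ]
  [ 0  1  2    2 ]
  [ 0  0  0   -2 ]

rank = 3

R3 := -1/2·R3
  [ 1  2  5  -10 ]
  [ 0  1  2    2 ]
  [ 0  0  0    1 ]
R2 := R2 − 2·R3
  [ 1  2  5  -10 ]
  [ 0  1  2    0 ]
  [ 0  0  0    1 ]
R1 := R1 + 10·R3
  [ 1  2  5  0 ]
  [ 0  1  2  0 ]
  [ 0  0  0  1 ]
R1 := R1 − 2·R2
  [ 1  0  1  0 ]
  [ 0  1  2  0 ]
  [ 0  0  0  1 ]
The reduced form has 3 nonzero rows.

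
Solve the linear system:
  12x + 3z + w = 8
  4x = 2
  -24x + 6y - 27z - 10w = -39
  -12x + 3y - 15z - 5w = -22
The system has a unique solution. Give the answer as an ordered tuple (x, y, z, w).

Form the augmented matrix and row-reduce:
  [  12  0    3    1  |    8 ]
  [   4  0    0    0  |    2 ]
  [ -24  6  -27  -10  |  -39 ]
  [ -12  3  -15   -5  |  -22 ]
Multiply R1 by 1/12.
Subtract 4 times R1 from R2.
Add 24 times R1 to R3.
Add 12 times R1 to R4.
Swap R2 and R3.
Multiply R2 by 1/6.
Subtract 3 times R2 from R4.
Multiply R3 by -1.
Add 3/2 times R3 to R4.
Multiply R4 by 2.
Subtract 1/3 times R4 from R3.
Add 4/3 times R4 to R2.
Subtract 1/12 times R4 from R1.
Add 7/2 times R3 to R2.
Subtract 1/4 times R3 from R1.
Reading off the last column: x = 1/2, y = -2, z = 5/3, w = -3.

(1/2, -2, 5/3, -3)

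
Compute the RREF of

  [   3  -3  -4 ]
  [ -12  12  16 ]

R1 -> 1/3·R1
  [   1  -1  -4/3 ]
  [ -12  12    16 ]
R2 -> R2 + 12·R1
  [ 1  -1  -4/3 ]
  [ 0   0     0 ]

[[1, -1, -4/3], [0, 0, 0]]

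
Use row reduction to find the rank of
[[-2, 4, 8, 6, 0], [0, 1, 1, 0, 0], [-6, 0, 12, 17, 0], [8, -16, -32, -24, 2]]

Multiply R1 by -1/2.
  [  1   -2   -4   -3  0 ]
  [  0    1    1    0  0 ]
  [ -6    0   12   17  0 ]
  [  8  -16  -32  -24  2 ]
Add 6 times R1 to R3.
  [ 1   -2   -4   -3  0 ]
  [ 0    1    1    0  0 ]
  [ 0  -12  -12   -1  0 ]
  [ 8  -16  -32  -24  2 ]
Subtract 8 times R1 from R4.
  [ 1   -2   -4  -3  0 ]
  [ 0    1    1   0  0 ]
  [ 0  -12  -12  -1  0 ]
  [ 0    0    0   0  2 ]
Add 12 times R2 to R3.
  [ 1  -2  -4  -3  0 ]
  [ 0   1   1   0  0 ]
  [ 0   0   0  -1  0 ]
  [ 0   0   0   0  2 ]
Multiply R3 by -1.
  [ 1  -2  -4  -3  0 ]
  [ 0   1   1   0  0 ]
  [ 0   0   0   1  0 ]
  [ 0   0   0   0  2 ]
Multiply R4 by 1/2.
  [ 1  -2  -4  -3  0 ]
  [ 0   1   1   0  0 ]
  [ 0   0   0   1  0 ]
  [ 0   0   0   0  1 ]
Add 3 times R3 to R1.
  [ 1  -2  -4  0  0 ]
  [ 0   1   1  0  0 ]
  [ 0   0   0  1  0 ]
  [ 0   0   0  0  1 ]
Add 2 times R2 to R1.
  [ 1  0  -2  0  0 ]
  [ 0  1   1  0  0 ]
  [ 0  0   0  1  0 ]
  [ 0  0   0  0  1 ]
The reduced form has 4 nonzero rows.

rank = 4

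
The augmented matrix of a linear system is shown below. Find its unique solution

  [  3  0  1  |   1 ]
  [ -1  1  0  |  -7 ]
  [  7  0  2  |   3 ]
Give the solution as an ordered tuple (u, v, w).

R1 ← 1/3·R1
  [  1  0  1/3  |  1/3 ]
  [ -1  1    0  |   -7 ]
  [  7  0    2  |    3 ]
R2 ← R2 + R1
  [ 1  0  1/3  |    1/3 ]
  [ 0  1  1/3  |  -20/3 ]
  [ 7  0    2  |      3 ]
R3 ← R3 − 7·R1
  [ 1  0   1/3  |    1/3 ]
  [ 0  1   1/3  |  -20/3 ]
  [ 0  0  -1/3  |    2/3 ]
R3 ← -3·R3
  [ 1  0  1/3  |    1/3 ]
  [ 0  1  1/3  |  -20/3 ]
  [ 0  0    1  |     -2 ]
R2 ← R2 − 1/3·R3
  [ 1  0  1/3  |  1/3 ]
  [ 0  1    0  |   -6 ]
  [ 0  0    1  |   -2 ]
R1 ← R1 − 1/3·R3
  [ 1  0  0  |   1 ]
  [ 0  1  0  |  -6 ]
  [ 0  0  1  |  -2 ]
Reading off the last column: u = 1, v = -6, w = -2.

(1, -6, -2)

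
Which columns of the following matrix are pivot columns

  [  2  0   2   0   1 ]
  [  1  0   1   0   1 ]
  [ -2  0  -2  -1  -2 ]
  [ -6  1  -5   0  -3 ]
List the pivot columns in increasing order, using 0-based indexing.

R1 ← 1/2·R1
  [  1  0   1   0  1/2 ]
  [  1  0   1   0    1 ]
  [ -2  0  -2  -1   -2 ]
  [ -6  1  -5   0   -3 ]
R2 ← R2 − R1
  [  1  0   1   0  1/2 ]
  [  0  0   0   0  1/2 ]
  [ -2  0  -2  -1   -2 ]
  [ -6  1  -5   0   -3 ]
R3 ← R3 + 2·R1
  [  1  0   1   0  1/2 ]
  [  0  0   0   0  1/2 ]
  [  0  0   0  -1   -1 ]
  [ -6  1  -5   0   -3 ]
R4 ← R4 + 6·R1
  [ 1  0  1   0  1/2 ]
  [ 0  0  0   0  1/2 ]
  [ 0  0  0  -1   -1 ]
  [ 0  1  1   0    0 ]
R2 <=> R4
  [ 1  0  1   0  1/2 ]
  [ 0  1  1   0    0 ]
  [ 0  0  0  -1   -1 ]
  [ 0  0  0   0  1/2 ]
R3 ← -1·R3
  [ 1  0  1  0  1/2 ]
  [ 0  1  1  0    0 ]
  [ 0  0  0  1    1 ]
  [ 0  0  0  0  1/2 ]
R4 ← 2·R4
  [ 1  0  1  0  1/2 ]
  [ 0  1  1  0    0 ]
  [ 0  0  0  1    1 ]
  [ 0  0  0  0    1 ]
R3 ← R3 − R4
  [ 1  0  1  0  1/2 ]
  [ 0  1  1  0    0 ]
  [ 0  0  0  1    0 ]
  [ 0  0  0  0    1 ]
R1 ← R1 − 1/2·R4
  [ 1  0  1  0  0 ]
  [ 0  1  1  0  0 ]
  [ 0  0  0  1  0 ]
  [ 0  0  0  0  1 ]
Pivot columns are the columns containing a leading 1.

0, 1, 3, 4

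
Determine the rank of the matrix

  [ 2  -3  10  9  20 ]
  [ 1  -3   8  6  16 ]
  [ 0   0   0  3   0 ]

r1 → 1/2·r1
r2 → r2 − r1
r2 → -2/3·r2
r3 → 1/3·r3
r2 → r2 + r3
r1 → r1 − 9/2·r3
r1 → r1 + 3/2·r2
The reduced form has 3 nonzero rows.

rank = 3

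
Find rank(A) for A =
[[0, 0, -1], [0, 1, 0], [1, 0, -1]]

rank = 3

r1 <=> r3
  [ 1  0  -1 ]
  [ 0  1   0 ]
  [ 0  0  -1 ]
r3 := -1·r3
  [ 1  0  -1 ]
  [ 0  1   0 ]
  [ 0  0   1 ]
r1 := r1 + r3
  [ 1  0  0 ]
  [ 0  1  0 ]
  [ 0  0  1 ]
The reduced form has 3 nonzero rows.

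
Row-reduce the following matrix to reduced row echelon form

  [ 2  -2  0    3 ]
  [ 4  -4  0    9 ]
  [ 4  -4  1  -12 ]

r1 ← 1/2·r1
  [ 1  -1  0  3/2 ]
  [ 4  -4  0    9 ]
  [ 4  -4  1  -12 ]
r2 ← r2 − 4·r1
  [ 1  -1  0  3/2 ]
  [ 0   0  0    3 ]
  [ 4  -4  1  -12 ]
r3 ← r3 − 4·r1
  [ 1  -1  0  3/2 ]
  [ 0   0  0    3 ]
  [ 0   0  1  -18 ]
r2 ↔ r3
  [ 1  -1  0  3/2 ]
  [ 0   0  1  -18 ]
  [ 0   0  0    3 ]
r3 ← 1/3·r3
  [ 1  -1  0  3/2 ]
  [ 0   0  1  -18 ]
  [ 0   0  0    1 ]
r2 ← r2 + 18·r3
  [ 1  -1  0  3/2 ]
  [ 0   0  1    0 ]
  [ 0   0  0    1 ]
r1 ← r1 − 3/2·r3
  [ 1  -1  0  0 ]
  [ 0   0  1  0 ]
  [ 0   0  0  1 ]

[[1, -1, 0, 0], [0, 0, 1, 0], [0, 0, 0, 1]]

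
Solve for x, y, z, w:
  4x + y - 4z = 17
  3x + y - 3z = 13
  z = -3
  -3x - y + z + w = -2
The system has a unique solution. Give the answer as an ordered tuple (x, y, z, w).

Form the augmented matrix and row-reduce:
  [  4   1  -4  0  |  17 ]
  [  3   1  -3  0  |  13 ]
  [  0   0   1  0  |  -3 ]
  [ -3  -1   1  1  |  -2 ]
Multiply r1 by 1/4.
  [  1  1/4  -1  0  |  17/4 ]
  [  3    1  -3  0  |    13 ]
  [  0    0   1  0  |    -3 ]
  [ -3   -1   1  1  |    -2 ]
Subtract 3 times r1 from r2.
  [  1  1/4  -1  0  |  17/4 ]
  [  0  1/4   0  0  |   1/4 ]
  [  0    0   1  0  |    -3 ]
  [ -3   -1   1  1  |    -2 ]
Add 3 times r1 to r4.
  [ 1   1/4  -1  0  |  17/4 ]
  [ 0   1/4   0  0  |   1/4 ]
  [ 0     0   1  0  |    -3 ]
  [ 0  -1/4  -2  1  |  43/4 ]
Multiply r2 by 4.
  [ 1   1/4  -1  0  |  17/4 ]
  [ 0     1   0  0  |     1 ]
  [ 0     0   1  0  |    -3 ]
  [ 0  -1/4  -2  1  |  43/4 ]
Add 1/4 times r2 to r4.
  [ 1  1/4  -1  0  |  17/4 ]
  [ 0    1   0  0  |     1 ]
  [ 0    0   1  0  |    -3 ]
  [ 0    0  -2  1  |    11 ]
Add 2 times r3 to r4.
  [ 1  1/4  -1  0  |  17/4 ]
  [ 0    1   0  0  |     1 ]
  [ 0    0   1  0  |    -3 ]
  [ 0    0   0  1  |     5 ]
Add r3 to r1.
  [ 1  1/4  0  0  |  5/4 ]
  [ 0    1  0  0  |    1 ]
  [ 0    0  1  0  |   -3 ]
  [ 0    0  0  1  |    5 ]
Subtract 1/4 times r2 from r1.
  [ 1  0  0  0  |   1 ]
  [ 0  1  0  0  |   1 ]
  [ 0  0  1  0  |  -3 ]
  [ 0  0  0  1  |   5 ]
Reading off the last column: x = 1, y = 1, z = -3, w = 5.

(1, 1, -3, 5)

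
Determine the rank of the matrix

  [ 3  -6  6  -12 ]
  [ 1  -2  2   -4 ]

rank = 1

r1 ← 1/3·r1
  [ 1  -2  2  -4 ]
  [ 1  -2  2  -4 ]
r2 ← r2 − r1
  [ 1  -2  2  -4 ]
  [ 0   0  0   0 ]
The reduced form has 1 nonzero row.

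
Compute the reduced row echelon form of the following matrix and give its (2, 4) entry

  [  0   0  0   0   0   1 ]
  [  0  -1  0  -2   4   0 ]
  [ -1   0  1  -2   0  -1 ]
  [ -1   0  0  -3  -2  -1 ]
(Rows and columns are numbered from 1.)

R1 <=> R3
  [ -1   0  1  -2   0  -1 ]
  [  0  -1  0  -2   4   0 ]
  [  0   0  0   0   0   1 ]
  [ -1   0  0  -3  -2  -1 ]
R1 -> -1·R1
  [  1   0  -1   2   0   1 ]
  [  0  -1   0  -2   4   0 ]
  [  0   0   0   0   0   1 ]
  [ -1   0   0  -3  -2  -1 ]
R4 -> R4 + R1
  [ 1   0  -1   2   0  1 ]
  [ 0  -1   0  -2   4  0 ]
  [ 0   0   0   0   0  1 ]
  [ 0   0  -1  -1  -2  0 ]
R2 -> -1·R2
  [ 1  0  -1   2   0  1 ]
  [ 0  1   0   2  -4  0 ]
  [ 0  0   0   0   0  1 ]
  [ 0  0  -1  -1  -2  0 ]
R3 <=> R4
  [ 1  0  -1   2   0  1 ]
  [ 0  1   0   2  -4  0 ]
  [ 0  0  -1  -1  -2  0 ]
  [ 0  0   0   0   0  1 ]
R3 -> -1·R3
  [ 1  0  -1  2   0  1 ]
  [ 0  1   0  2  -4  0 ]
  [ 0  0   1  1   2  0 ]
  [ 0  0   0  0   0  1 ]
R1 -> R1 − R4
  [ 1  0  -1  2   0  0 ]
  [ 0  1   0  2  -4  0 ]
  [ 0  0   1  1   2  0 ]
  [ 0  0   0  0   0  1 ]
R1 -> R1 + R3
  [ 1  0  0  3   2  0 ]
  [ 0  1  0  2  -4  0 ]
  [ 0  0  1  1   2  0 ]
  [ 0  0  0  0   0  1 ]

2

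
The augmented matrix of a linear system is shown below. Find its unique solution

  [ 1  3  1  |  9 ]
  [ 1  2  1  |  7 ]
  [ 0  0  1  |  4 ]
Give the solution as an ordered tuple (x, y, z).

(-1, 2, 4)

Subtract R1 from R2.
  [ 1   3  1  |   9 ]
  [ 0  -1  0  |  -2 ]
  [ 0   0  1  |   4 ]
Multiply R2 by -1.
  [ 1  3  1  |  9 ]
  [ 0  1  0  |  2 ]
  [ 0  0  1  |  4 ]
Subtract R3 from R1.
  [ 1  3  0  |  5 ]
  [ 0  1  0  |  2 ]
  [ 0  0  1  |  4 ]
Subtract 3 times R2 from R1.
  [ 1  0  0  |  -1 ]
  [ 0  1  0  |   2 ]
  [ 0  0  1  |   4 ]
Reading off the last column: x = -1, y = 2, z = 4.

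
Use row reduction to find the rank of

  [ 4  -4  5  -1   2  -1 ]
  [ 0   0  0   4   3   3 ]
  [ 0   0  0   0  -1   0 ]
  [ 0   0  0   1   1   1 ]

R1 → 1/4·R1
  [ 1  -1  5/4  -1/4  1/2  -1/4 ]
  [ 0   0    0     4    3     3 ]
  [ 0   0    0     0   -1     0 ]
  [ 0   0    0     1    1     1 ]
R2 → 1/4·R2
  [ 1  -1  5/4  -1/4  1/2  -1/4 ]
  [ 0   0    0     1  3/4   3/4 ]
  [ 0   0    0     0   -1     0 ]
  [ 0   0    0     1    1     1 ]
R4 → R4 − R2
  [ 1  -1  5/4  -1/4  1/2  -1/4 ]
  [ 0   0    0     1  3/4   3/4 ]
  [ 0   0    0     0   -1     0 ]
  [ 0   0    0     0  1/4   1/4 ]
R3 → -1·R3
  [ 1  -1  5/4  -1/4  1/2  -1/4 ]
  [ 0   0    0     1  3/4   3/4 ]
  [ 0   0    0     0    1     0 ]
  [ 0   0    0     0  1/4   1/4 ]
R4 → R4 − 1/4·R3
  [ 1  -1  5/4  -1/4  1/2  -1/4 ]
  [ 0   0    0     1  3/4   3/4 ]
  [ 0   0    0     0    1     0 ]
  [ 0   0    0     0    0   1/4 ]
R4 → 4·R4
  [ 1  -1  5/4  -1/4  1/2  -1/4 ]
  [ 0   0    0     1  3/4   3/4 ]
  [ 0   0    0     0    1     0 ]
  [ 0   0    0     0    0     1 ]
R2 → R2 − 3/4·R4
  [ 1  -1  5/4  -1/4  1/2  -1/4 ]
  [ 0   0    0     1  3/4     0 ]
  [ 0   0    0     0    1     0 ]
  [ 0   0    0     0    0     1 ]
R1 → R1 + 1/4·R4
  [ 1  -1  5/4  -1/4  1/2  0 ]
  [ 0   0    0     1  3/4  0 ]
  [ 0   0    0     0    1  0 ]
  [ 0   0    0     0    0  1 ]
R2 → R2 − 3/4·R3
  [ 1  -1  5/4  -1/4  1/2  0 ]
  [ 0   0    0     1    0  0 ]
  [ 0   0    0     0    1  0 ]
  [ 0   0    0     0    0  1 ]
R1 → R1 − 1/2·R3
  [ 1  -1  5/4  -1/4  0  0 ]
  [ 0   0    0     1  0  0 ]
  [ 0   0    0     0  1  0 ]
  [ 0   0    0     0  0  1 ]
R1 → R1 + 1/4·R2
  [ 1  -1  5/4  0  0  0 ]
  [ 0   0    0  1  0  0 ]
  [ 0   0    0  0  1  0 ]
  [ 0   0    0  0  0  1 ]
The reduced form has 4 nonzero rows.

rank = 4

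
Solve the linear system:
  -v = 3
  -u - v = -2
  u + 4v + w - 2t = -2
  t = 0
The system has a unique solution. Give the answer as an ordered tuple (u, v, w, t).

Form the augmented matrix and row-reduce:
  [  0  -1  0   0  |   3 ]
  [ -1  -1  0   0  |  -2 ]
  [  1   4  1  -2  |  -2 ]
  [  0   0  0   1  |   0 ]
ρ1 <=> ρ2
  [ -1  -1  0   0  |  -2 ]
  [  0  -1  0   0  |   3 ]
  [  1   4  1  -2  |  -2 ]
  [  0   0  0   1  |   0 ]
ρ1 -> -1·ρ1
  [ 1   1  0   0  |   2 ]
  [ 0  -1  0   0  |   3 ]
  [ 1   4  1  -2  |  -2 ]
  [ 0   0  0   1  |   0 ]
ρ3 -> ρ3 − ρ1
  [ 1   1  0   0  |   2 ]
  [ 0  -1  0   0  |   3 ]
  [ 0   3  1  -2  |  -4 ]
  [ 0   0  0   1  |   0 ]
ρ2 -> -1·ρ2
  [ 1  1  0   0  |   2 ]
  [ 0  1  0   0  |  -3 ]
  [ 0  3  1  -2  |  -4 ]
  [ 0  0  0   1  |   0 ]
ρ3 -> ρ3 − 3·ρ2
  [ 1  1  0   0  |   2 ]
  [ 0  1  0   0  |  -3 ]
  [ 0  0  1  -2  |   5 ]
  [ 0  0  0   1  |   0 ]
ρ3 -> ρ3 + 2·ρ4
  [ 1  1  0  0  |   2 ]
  [ 0  1  0  0  |  -3 ]
  [ 0  0  1  0  |   5 ]
  [ 0  0  0  1  |   0 ]
ρ1 -> ρ1 − ρ2
  [ 1  0  0  0  |   5 ]
  [ 0  1  0  0  |  -3 ]
  [ 0  0  1  0  |   5 ]
  [ 0  0  0  1  |   0 ]
Reading off the last column: u = 5, v = -3, w = 5, t = 0.

(5, -3, 5, 0)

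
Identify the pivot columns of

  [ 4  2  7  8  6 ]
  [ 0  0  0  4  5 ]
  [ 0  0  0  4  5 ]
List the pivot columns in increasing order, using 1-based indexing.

Multiply ρ1 by 1/4.
Multiply ρ2 by 1/4.
Subtract 4 times ρ2 from ρ3.
Subtract 2 times ρ2 from ρ1.
Pivot columns are the columns containing a leading 1.

1, 4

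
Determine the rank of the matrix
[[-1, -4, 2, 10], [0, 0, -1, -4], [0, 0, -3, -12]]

r1 → -1·r1
  [ 1  4  -2  -10 ]
  [ 0  0  -1   -4 ]
  [ 0  0  -3  -12 ]
r2 → -1·r2
  [ 1  4  -2  -10 ]
  [ 0  0   1    4 ]
  [ 0  0  -3  -12 ]
r3 → r3 + 3·r2
  [ 1  4  -2  -10 ]
  [ 0  0   1    4 ]
  [ 0  0   0    0 ]
r1 → r1 + 2·r2
  [ 1  4  0  -2 ]
  [ 0  0  1   4 ]
  [ 0  0  0   0 ]
The reduced form has 2 nonzero rows.

rank = 2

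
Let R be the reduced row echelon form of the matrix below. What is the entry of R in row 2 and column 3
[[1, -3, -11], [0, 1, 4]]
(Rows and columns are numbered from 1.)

r1 ← r1 + 3·r2
  [ 1  0  1 ]
  [ 0  1  4 ]

4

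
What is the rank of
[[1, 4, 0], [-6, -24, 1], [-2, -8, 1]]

rank = 2

R2 := R2 + 6·R1
  [  1   4  0 ]
  [  0   0  1 ]
  [ -2  -8  1 ]
R3 := R3 + 2·R1
  [ 1  4  0 ]
  [ 0  0  1 ]
  [ 0  0  1 ]
R3 := R3 − R2
  [ 1  4  0 ]
  [ 0  0  1 ]
  [ 0  0  0 ]
The reduced form has 2 nonzero rows.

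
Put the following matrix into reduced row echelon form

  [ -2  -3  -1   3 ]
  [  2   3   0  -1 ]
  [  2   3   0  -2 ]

R1 ← -1/2·R1
  [ 1  3/2  1/2  -3/2 ]
  [ 2    3    0    -1 ]
  [ 2    3    0    -2 ]
R2 ← R2 − 2·R1
  [ 1  3/2  1/2  -3/2 ]
  [ 0    0   -1     2 ]
  [ 2    3    0    -2 ]
R3 ← R3 − 2·R1
  [ 1  3/2  1/2  -3/2 ]
  [ 0    0   -1     2 ]
  [ 0    0   -1     1 ]
R2 ← -1·R2
  [ 1  3/2  1/2  -3/2 ]
  [ 0    0    1    -2 ]
  [ 0    0   -1     1 ]
R3 ← R3 + R2
  [ 1  3/2  1/2  -3/2 ]
  [ 0    0    1    -2 ]
  [ 0    0    0    -1 ]
R3 ← -1·R3
  [ 1  3/2  1/2  -3/2 ]
  [ 0    0    1    -2 ]
  [ 0    0    0     1 ]
R2 ← R2 + 2·R3
  [ 1  3/2  1/2  -3/2 ]
  [ 0    0    1     0 ]
  [ 0    0    0     1 ]
R1 ← R1 + 3/2·R3
  [ 1  3/2  1/2  0 ]
  [ 0    0    1  0 ]
  [ 0    0    0  1 ]
R1 ← R1 − 1/2·R2
  [ 1  3/2  0  0 ]
  [ 0    0  1  0 ]
  [ 0    0  0  1 ]

[[1, 3/2, 0, 0], [0, 0, 1, 0], [0, 0, 0, 1]]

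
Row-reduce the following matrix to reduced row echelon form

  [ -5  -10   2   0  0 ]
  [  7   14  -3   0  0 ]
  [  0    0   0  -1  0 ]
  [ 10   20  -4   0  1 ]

[[1, 2, 0, 0, 0], [0, 0, 1, 0, 0], [0, 0, 0, 1, 0], [0, 0, 0, 0, 1]]

r1 ← -1/5·r1
  [  1   2  -2/5   0  0 ]
  [  7  14    -3   0  0 ]
  [  0   0     0  -1  0 ]
  [ 10  20    -4   0  1 ]
r2 ← r2 − 7·r1
  [  1   2  -2/5   0  0 ]
  [  0   0  -1/5   0  0 ]
  [  0   0     0  -1  0 ]
  [ 10  20    -4   0  1 ]
r4 ← r4 − 10·r1
  [ 1  2  -2/5   0  0 ]
  [ 0  0  -1/5   0  0 ]
  [ 0  0     0  -1  0 ]
  [ 0  0     0   0  1 ]
r2 ← -5·r2
  [ 1  2  -2/5   0  0 ]
  [ 0  0     1   0  0 ]
  [ 0  0     0  -1  0 ]
  [ 0  0     0   0  1 ]
r3 ← -1·r3
  [ 1  2  -2/5  0  0 ]
  [ 0  0     1  0  0 ]
  [ 0  0     0  1  0 ]
  [ 0  0     0  0  1 ]
r1 ← r1 + 2/5·r2
  [ 1  2  0  0  0 ]
  [ 0  0  1  0  0 ]
  [ 0  0  0  1  0 ]
  [ 0  0  0  0  1 ]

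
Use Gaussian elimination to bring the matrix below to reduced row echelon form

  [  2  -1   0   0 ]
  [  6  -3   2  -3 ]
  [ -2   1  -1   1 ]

r1 ← 1/2·r1
  [  1  -1/2   0   0 ]
  [  6    -3   2  -3 ]
  [ -2     1  -1   1 ]
r2 ← r2 − 6·r1
  [  1  -1/2   0   0 ]
  [  0     0   2  -3 ]
  [ -2     1  -1   1 ]
r3 ← r3 + 2·r1
  [ 1  -1/2   0   0 ]
  [ 0     0   2  -3 ]
  [ 0     0  -1   1 ]
r2 ← 1/2·r2
  [ 1  -1/2   0     0 ]
  [ 0     0   1  -3/2 ]
  [ 0     0  -1     1 ]
r3 ← r3 + r2
  [ 1  -1/2  0     0 ]
  [ 0     0  1  -3/2 ]
  [ 0     0  0  -1/2 ]
r3 ← -2·r3
  [ 1  -1/2  0     0 ]
  [ 0     0  1  -3/2 ]
  [ 0     0  0     1 ]
r2 ← r2 + 3/2·r3
  [ 1  -1/2  0  0 ]
  [ 0     0  1  0 ]
  [ 0     0  0  1 ]

[[1, -1/2, 0, 0], [0, 0, 1, 0], [0, 0, 0, 1]]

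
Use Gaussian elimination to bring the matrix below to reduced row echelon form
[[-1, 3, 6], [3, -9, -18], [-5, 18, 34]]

R1 ← -1·R1
  [  1  -3   -6 ]
  [  3  -9  -18 ]
  [ -5  18   34 ]
R2 ← R2 − 3·R1
  [  1  -3  -6 ]
  [  0   0   0 ]
  [ -5  18  34 ]
R3 ← R3 + 5·R1
  [ 1  -3  -6 ]
  [ 0   0   0 ]
  [ 0   3   4 ]
R2 <=> R3
  [ 1  -3  -6 ]
  [ 0   3   4 ]
  [ 0   0   0 ]
R2 ← 1/3·R2
  [ 1  -3   -6 ]
  [ 0   1  4/3 ]
  [ 0   0    0 ]
R1 ← R1 + 3·R2
  [ 1  0   -2 ]
  [ 0  1  4/3 ]
  [ 0  0    0 ]

[[1, 0, -2], [0, 1, 4/3], [0, 0, 0]]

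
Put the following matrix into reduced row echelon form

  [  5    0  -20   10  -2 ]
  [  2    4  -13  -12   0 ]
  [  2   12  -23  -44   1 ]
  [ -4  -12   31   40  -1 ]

R1 → 1/5·R1
  [  1    0   -4    2  -2/5 ]
  [  2    4  -13  -12     0 ]
  [  2   12  -23  -44     1 ]
  [ -4  -12   31   40    -1 ]
R2 → R2 − 2·R1
  [  1    0   -4    2  -2/5 ]
  [  0    4   -5  -16   4/5 ]
  [  2   12  -23  -44     1 ]
  [ -4  -12   31   40    -1 ]
R3 → R3 − 2·R1
  [  1    0   -4    2  -2/5 ]
  [  0    4   -5  -16   4/5 ]
  [  0   12  -15  -48   9/5 ]
  [ -4  -12   31   40    -1 ]
R4 → R4 + 4·R1
  [ 1    0   -4    2   -2/5 ]
  [ 0    4   -5  -16    4/5 ]
  [ 0   12  -15  -48    9/5 ]
  [ 0  -12   15   48  -13/5 ]
R2 → 1/4·R2
  [ 1    0    -4    2   -2/5 ]
  [ 0    1  -5/4   -4    1/5 ]
  [ 0   12   -15  -48    9/5 ]
  [ 0  -12    15   48  -13/5 ]
R3 → R3 − 12·R2
  [ 1    0    -4   2   -2/5 ]
  [ 0    1  -5/4  -4    1/5 ]
  [ 0    0     0   0   -3/5 ]
  [ 0  -12    15  48  -13/5 ]
R4 → R4 + 12·R2
  [ 1  0    -4   2  -2/5 ]
  [ 0  1  -5/4  -4   1/5 ]
  [ 0  0     0   0  -3/5 ]
  [ 0  0     0   0  -1/5 ]
R3 → -5/3·R3
  [ 1  0    -4   2  -2/5 ]
  [ 0  1  -5/4  -4   1/5 ]
  [ 0  0     0   0     1 ]
  [ 0  0     0   0  -1/5 ]
R4 → R4 + 1/5·R3
  [ 1  0    -4   2  -2/5 ]
  [ 0  1  -5/4  -4   1/5 ]
  [ 0  0     0   0     1 ]
  [ 0  0     0   0     0 ]
R2 → R2 − 1/5·R3
  [ 1  0    -4   2  -2/5 ]
  [ 0  1  -5/4  -4     0 ]
  [ 0  0     0   0     1 ]
  [ 0  0     0   0     0 ]
R1 → R1 + 2/5·R3
  [ 1  0    -4   2  0 ]
  [ 0  1  -5/4  -4  0 ]
  [ 0  0     0   0  1 ]
  [ 0  0     0   0  0 ]

[[1, 0, -4, 2, 0], [0, 1, -5/4, -4, 0], [0, 0, 0, 0, 1], [0, 0, 0, 0, 0]]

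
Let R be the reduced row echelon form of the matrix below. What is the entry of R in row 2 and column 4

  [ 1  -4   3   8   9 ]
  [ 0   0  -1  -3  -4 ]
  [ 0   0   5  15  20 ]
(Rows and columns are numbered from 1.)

3

R2 → -1·R2
  [ 1  -4  3   8   9 ]
  [ 0   0  1   3   4 ]
  [ 0   0  5  15  20 ]
R3 → R3 − 5·R2
  [ 1  -4  3  8  9 ]
  [ 0   0  1  3  4 ]
  [ 0   0  0  0  0 ]
R1 → R1 − 3·R2
  [ 1  -4  0  -1  -3 ]
  [ 0   0  1   3   4 ]
  [ 0   0  0   0   0 ]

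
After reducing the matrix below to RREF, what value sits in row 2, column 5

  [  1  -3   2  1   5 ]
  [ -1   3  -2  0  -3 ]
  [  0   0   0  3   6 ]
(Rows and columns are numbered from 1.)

2

r2 -> r2 + r1
  [ 1  -3  2  1  5 ]
  [ 0   0  0  1  2 ]
  [ 0   0  0  3  6 ]
r3 -> r3 − 3·r2
  [ 1  -3  2  1  5 ]
  [ 0   0  0  1  2 ]
  [ 0   0  0  0  0 ]
r1 -> r1 − r2
  [ 1  -3  2  0  3 ]
  [ 0   0  0  1  2 ]
  [ 0   0  0  0  0 ]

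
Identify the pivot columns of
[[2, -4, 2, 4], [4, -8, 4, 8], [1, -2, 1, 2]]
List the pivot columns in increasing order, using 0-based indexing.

R1 ← 1/2·R1
  [ 1  -2  1  2 ]
  [ 4  -8  4  8 ]
  [ 1  -2  1  2 ]
R2 ← R2 − 4·R1
  [ 1  -2  1  2 ]
  [ 0   0  0  0 ]
  [ 1  -2  1  2 ]
R3 ← R3 − R1
  [ 1  -2  1  2 ]
  [ 0   0  0  0 ]
  [ 0   0  0  0 ]
Pivot columns are the columns containing a leading 1.

0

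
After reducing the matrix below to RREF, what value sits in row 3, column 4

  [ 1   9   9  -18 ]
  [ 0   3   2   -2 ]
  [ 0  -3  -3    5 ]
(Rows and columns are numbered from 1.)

r2 := 1/3·r2
  [ 1   9    9   -18 ]
  [ 0   1  2/3  -2/3 ]
  [ 0  -3   -3     5 ]
r3 := r3 + 3·r2
  [ 1  9    9   -18 ]
  [ 0  1  2/3  -2/3 ]
  [ 0  0   -1     3 ]
r3 := -1·r3
  [ 1  9    9   -18 ]
  [ 0  1  2/3  -2/3 ]
  [ 0  0    1    -3 ]
r2 := r2 − 2/3·r3
  [ 1  9  9  -18 ]
  [ 0  1  0  4/3 ]
  [ 0  0  1   -3 ]
r1 := r1 − 9·r3
  [ 1  9  0    9 ]
  [ 0  1  0  4/3 ]
  [ 0  0  1   -3 ]
r1 := r1 − 9·r2
  [ 1  0  0   -3 ]
  [ 0  1  0  4/3 ]
  [ 0  0  1   -3 ]

-3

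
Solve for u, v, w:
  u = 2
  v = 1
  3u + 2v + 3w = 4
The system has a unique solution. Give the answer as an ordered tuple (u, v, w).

(2, 1, -4/3)

Form the augmented matrix and row-reduce:
  [ 1  0  0  |  2 ]
  [ 0  1  0  |  1 ]
  [ 3  2  3  |  4 ]
r3 := r3 − 3·r1
  [ 1  0  0  |   2 ]
  [ 0  1  0  |   1 ]
  [ 0  2  3  |  -2 ]
r3 := r3 − 2·r2
  [ 1  0  0  |   2 ]
  [ 0  1  0  |   1 ]
  [ 0  0  3  |  -4 ]
r3 := 1/3·r3
  [ 1  0  0  |     2 ]
  [ 0  1  0  |     1 ]
  [ 0  0  1  |  -4/3 ]
Reading off the last column: u = 2, v = 1, w = -4/3.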